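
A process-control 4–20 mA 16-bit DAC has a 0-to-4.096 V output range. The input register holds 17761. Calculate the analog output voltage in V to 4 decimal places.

LSB = 4.096 V / 2^16 = 62.50 µV.
V_out = 0 + 17761 × 6.25e-05 V = 1.11006 V.

1.1101 V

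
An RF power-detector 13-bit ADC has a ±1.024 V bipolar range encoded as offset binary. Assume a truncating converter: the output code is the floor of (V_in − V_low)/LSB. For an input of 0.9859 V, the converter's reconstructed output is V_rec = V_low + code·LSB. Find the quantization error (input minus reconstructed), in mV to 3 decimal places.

0.150 mV

One LSB is 2.048 V / 8192 = 250.00 µV.
(0.9859 − (−1.024))/0.00025 = 8039.6000; ⌊·⌋ gives code 8039.
V_rec = (−1.024) + 8039·0.00025 = 0.98575 V.
Difference: 0.00015 V → 0.150 mV.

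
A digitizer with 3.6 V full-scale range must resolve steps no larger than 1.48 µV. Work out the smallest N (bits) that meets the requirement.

Number of steps required ≥ 3.6 V / 1.48 µV = 2432432.43.
Need 2^N ≥ 2432432.43; 2^21 = 2097152, 2^22 = 4194304.
Minimum N = 22.

22 bits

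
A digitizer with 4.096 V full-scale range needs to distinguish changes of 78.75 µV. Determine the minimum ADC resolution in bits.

Number of steps required ≥ 4.096 V / 78.75 µV = 52012.70.
Need 2^N ≥ 52012.70; 2^15 = 32768, 2^16 = 65536.
Minimum N = 16.

16 bits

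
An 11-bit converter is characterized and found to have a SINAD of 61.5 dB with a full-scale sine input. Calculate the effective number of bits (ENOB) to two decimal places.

ENOB = (SINAD − 1.76) / 6.02 = (61.5 − 1.76)/6.02 = 9.924.

9.92 bits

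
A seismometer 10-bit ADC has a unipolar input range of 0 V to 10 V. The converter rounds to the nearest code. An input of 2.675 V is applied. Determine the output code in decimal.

LSB = 10 V / 1024 = 9.766 mV.
(V_in − V_low)/LSB = (2.675 − 0) / 0.00976562 = 273.920.
round(273.920) = 274.

code 274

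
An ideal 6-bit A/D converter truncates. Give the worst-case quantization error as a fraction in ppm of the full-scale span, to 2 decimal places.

Truncating → worst-case error = 1 LSB = V_FS/2^6, so 1e+06/64 = 15625 ppm of full scale.

15625.00 ppm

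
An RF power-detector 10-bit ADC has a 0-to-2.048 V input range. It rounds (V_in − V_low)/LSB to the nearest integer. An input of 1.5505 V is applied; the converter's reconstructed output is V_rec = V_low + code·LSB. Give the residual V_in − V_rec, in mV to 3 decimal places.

Step size: 2.048 V ÷ 2^10 = 2.000 mV.
(1.5505 − 0)/0.002 = 775.2500; round gives code 775.
Reconstructed: 1.55 V.
V_in − V_rec = 0.0005 V = 0.500 mV.

0.500 mV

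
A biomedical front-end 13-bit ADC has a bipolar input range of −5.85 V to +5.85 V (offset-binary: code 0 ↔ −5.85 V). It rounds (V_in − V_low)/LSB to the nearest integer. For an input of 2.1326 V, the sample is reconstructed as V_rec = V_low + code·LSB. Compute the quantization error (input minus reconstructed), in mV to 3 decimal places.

Step size: 11.7 V ÷ 2^13 = 1.428 mV.
Scaled input = 5589.1845 LSBs, so code = 5589.
Code 5589 maps back to (−5.85) + 5589×0.00142822 V = 2.1323364 V.
Error = 2.1326 − 2.1323364 = 0.000263574 V = 0.264 mV.

0.264 mV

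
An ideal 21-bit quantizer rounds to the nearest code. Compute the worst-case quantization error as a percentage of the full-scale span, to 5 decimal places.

Rounding → worst-case error = ½ LSB = V_FS/2^22, so 100/4194304 = 2.38419e-05 % of full scale.

0.00002 %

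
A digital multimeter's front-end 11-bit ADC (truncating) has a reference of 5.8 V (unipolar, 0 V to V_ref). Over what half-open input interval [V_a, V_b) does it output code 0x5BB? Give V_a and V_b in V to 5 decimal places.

[4.15459 V, 4.15742 V)

LSB = 5.8/2^11 = 2.832 mV.
Code 0x5BB = 1467 decimal.
V_a = V_low + 1467·LSB = 4.15459 V; V_b = V_low + 1468·LSB = 4.15742 V.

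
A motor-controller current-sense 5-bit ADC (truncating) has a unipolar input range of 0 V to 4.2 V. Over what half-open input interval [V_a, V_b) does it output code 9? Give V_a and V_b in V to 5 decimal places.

LSB = 4.2/2^5 = 131.250 mV.
V_a = V_low + 9·LSB = 1.18125 V; V_b = V_low + 10·LSB = 1.3125 V.

[1.18125 V, 1.31250 V)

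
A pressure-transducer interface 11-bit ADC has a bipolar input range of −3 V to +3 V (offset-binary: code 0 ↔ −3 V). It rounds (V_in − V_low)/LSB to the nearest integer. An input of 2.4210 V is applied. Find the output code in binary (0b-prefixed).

code 0b11100111010 (decimal 1850)

With 2048 levels over 6 V, one step is 2.930 mV.
(2.4210 − (−3)) / 0.00292969 = 1850.368 LSBs.
Round → code 1850.
In binary (0b-prefixed): 0b11100111010.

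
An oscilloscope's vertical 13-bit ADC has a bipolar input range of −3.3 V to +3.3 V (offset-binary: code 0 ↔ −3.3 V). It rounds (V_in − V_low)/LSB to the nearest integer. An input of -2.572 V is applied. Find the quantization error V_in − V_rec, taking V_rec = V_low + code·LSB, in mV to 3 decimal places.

-0.320 mV

One LSB is 6.6 V / 8192 = 0.806 mV.
(-2.572 − (−3.3))/0.000805664 = 903.6024; round gives code 904.
V_rec = (−3.3) + 904·0.000805664 = -2.5716797 V.
V_in − V_rec = -0.000320313 V = -0.320 mV.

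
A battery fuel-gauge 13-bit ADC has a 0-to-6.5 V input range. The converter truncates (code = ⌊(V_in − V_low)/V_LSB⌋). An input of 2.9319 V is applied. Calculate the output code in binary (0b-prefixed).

LSB = 6.5 V / 8192 = 0.793 mV.
Input sits at 3695.096 steps above V_low.
Floor → code 3695.
In binary (0b-prefixed): 0b111001101111.

code 0b111001101111 (decimal 3695)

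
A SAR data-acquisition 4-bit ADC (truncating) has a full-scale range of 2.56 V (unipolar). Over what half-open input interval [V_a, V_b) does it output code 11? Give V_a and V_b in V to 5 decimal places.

LSB = 2.56/2^4 = 160.000 mV.
V_a = V_low + 11·LSB = 1.76 V; V_b = V_low + 12·LSB = 1.92 V.

[1.76000 V, 1.92000 V)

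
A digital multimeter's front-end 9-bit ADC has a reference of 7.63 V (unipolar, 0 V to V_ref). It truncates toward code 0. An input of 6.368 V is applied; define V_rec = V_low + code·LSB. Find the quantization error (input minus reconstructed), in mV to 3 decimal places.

Step size: 7.63 V ÷ 2^9 = 14.902 mV.
Scaled input = 427.3153 LSBs, so code = 427.
Reconstructed: 6.3633008 V.
Error = 6.368 − 6.3633008 = 0.00469922 V = 4.699 mV.

4.699 mV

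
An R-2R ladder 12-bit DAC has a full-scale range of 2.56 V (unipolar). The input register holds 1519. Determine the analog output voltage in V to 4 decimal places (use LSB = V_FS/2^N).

0.9494 V

LSB = 2.56 V / 2^12 = 0.625 mV.
V_out = 0 + 1519 × 0.000625 V = 0.949375 V.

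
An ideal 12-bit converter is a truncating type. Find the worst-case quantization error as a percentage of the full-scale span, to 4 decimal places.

Truncating → worst-case error = 1 LSB = V_FS/2^12, so 100/4096 = 0.0244141 % of full scale.

0.0244 %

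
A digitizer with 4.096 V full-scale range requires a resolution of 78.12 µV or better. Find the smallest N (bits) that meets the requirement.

16 bits

Number of steps required ≥ 4.096 V / 78.12 µV = 52432.16.
Need 2^N ≥ 52432.16; 2^15 = 32768, 2^16 = 65536.
Minimum N = 16.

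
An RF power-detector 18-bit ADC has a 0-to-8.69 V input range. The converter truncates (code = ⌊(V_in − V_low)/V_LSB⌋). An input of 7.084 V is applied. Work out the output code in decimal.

code 213697

LSB = 8.69 V / 262144 = 33.15 µV.
(7.084 − 0) / 3.31497e-05 = 213697.134 LSBs.
Floor → code 213697.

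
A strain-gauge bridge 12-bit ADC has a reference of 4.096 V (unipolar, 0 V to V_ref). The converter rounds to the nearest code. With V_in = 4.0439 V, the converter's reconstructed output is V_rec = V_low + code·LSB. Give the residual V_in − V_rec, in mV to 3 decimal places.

-0.100 mV

One LSB is 4.096 V / 4096 = 1.000 mV.
(4.0439 − 0)/0.001 = 4043.9000; round gives code 4044.
Code 4044 maps back to 0 + 4044×0.001 V = 4.044 V.
Difference: -0.0001 V → -0.100 mV.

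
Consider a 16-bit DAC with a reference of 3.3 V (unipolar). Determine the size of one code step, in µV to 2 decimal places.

Full-scale span = 3.3 V.
LSB = 3.3 / 2^16 = 3.3 / 65536 = 5.0354e-05 V = 50.35 µV.

50.35 µV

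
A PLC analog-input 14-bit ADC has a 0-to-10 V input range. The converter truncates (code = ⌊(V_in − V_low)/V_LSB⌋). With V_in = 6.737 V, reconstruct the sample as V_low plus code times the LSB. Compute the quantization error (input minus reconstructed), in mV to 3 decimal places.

Step size: 10 V ÷ 2^14 = 0.610 mV.
(6.737 − 0)/0.000610352 = 11037.9008; ⌊·⌋ gives code 11037.
V_rec = 0 + 11037·0.000610352 = 6.7364502 V.
Difference: 0.000549805 V → 0.550 mV.

0.550 mV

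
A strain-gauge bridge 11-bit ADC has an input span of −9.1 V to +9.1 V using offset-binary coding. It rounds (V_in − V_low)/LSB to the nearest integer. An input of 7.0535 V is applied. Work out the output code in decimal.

Full-scale span = 18.2 V; LSB = 18.2/2^11 = 8.887 mV.
Input sits at 1817.713 steps above V_low.
So the output code is 1818.

code 1818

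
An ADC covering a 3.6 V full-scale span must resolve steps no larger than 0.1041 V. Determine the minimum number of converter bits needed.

Number of steps required ≥ 3.6 V / 0.1041 V = 34.58.
Need 2^N ≥ 34.58; 2^5 = 32, 2^6 = 64.
Minimum N = 6.

6 bits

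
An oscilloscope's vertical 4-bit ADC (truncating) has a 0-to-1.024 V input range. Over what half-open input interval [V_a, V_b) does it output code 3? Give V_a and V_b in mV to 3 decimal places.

[192.000 mV, 256.000 mV)

LSB = 1.024/2^4 = 64.000 mV.
V_a = V_low + 3·LSB = 0.192 V; V_b = V_low + 4·LSB = 0.256 V.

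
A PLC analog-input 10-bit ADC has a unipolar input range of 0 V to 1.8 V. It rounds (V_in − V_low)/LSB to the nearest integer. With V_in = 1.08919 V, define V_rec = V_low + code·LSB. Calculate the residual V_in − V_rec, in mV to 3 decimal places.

-0.654 mV

Step size: 1.8 V ÷ 2^10 = 1.758 mV.
(1.08919 − 0)/0.00175781 = 619.6281; round gives code 620.
V_rec = 0 + 620·0.00175781 = 1.0898438 V.
Difference: -0.00065375 V → -0.654 mV.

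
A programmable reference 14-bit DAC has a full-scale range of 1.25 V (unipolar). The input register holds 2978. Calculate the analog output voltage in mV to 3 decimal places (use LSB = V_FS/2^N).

LSB = 1.25 V / 2^14 = 76.29 µV.
V_out = 0 + 2978 × 7.62939e-05 V = 0.227203 V.
= 227.203 mV.

227.203 mV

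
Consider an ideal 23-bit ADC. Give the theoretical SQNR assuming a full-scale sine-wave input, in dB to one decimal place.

140.2 dB

SNR ≈ 6.02·N + 1.76 dB = 6.02·23 + 1.76 = 140.22 dB.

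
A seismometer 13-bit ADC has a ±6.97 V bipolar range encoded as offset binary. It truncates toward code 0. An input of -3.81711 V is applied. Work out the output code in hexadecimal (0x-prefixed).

With 8192 levels over 13.94 V, one step is 1.702 mV.
(V_in − V_low)/LSB = (-3.81711 − (−6.97)) / 0.00170166 = 1852.832.
Floor → code 1852.
In hexadecimal (0x-prefixed): 0x73C.

code 0x73C (decimal 1852)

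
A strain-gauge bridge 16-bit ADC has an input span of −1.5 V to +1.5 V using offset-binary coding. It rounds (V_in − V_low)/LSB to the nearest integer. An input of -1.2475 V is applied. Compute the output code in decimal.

LSB = 3 V / 65536 = 45.78 µV.
(V_in − V_low)/LSB = (-1.2475 − (−1.5)) / 4.57764e-05 = 5515.947.
So the output code is 5516.

code 5516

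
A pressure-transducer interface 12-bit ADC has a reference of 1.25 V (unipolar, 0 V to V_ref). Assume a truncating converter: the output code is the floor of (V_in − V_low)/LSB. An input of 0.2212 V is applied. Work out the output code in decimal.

With 4096 levels over 1.25 V, one step is 305.18 µV.
(V_in − V_low)/LSB = (0.2212 − 0) / 0.000305176 = 724.828.
⌊·⌋(724.828) = 724.

code 724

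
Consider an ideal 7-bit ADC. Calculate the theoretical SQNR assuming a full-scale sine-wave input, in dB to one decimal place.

43.9 dB

SNR ≈ 6.02·N + 1.76 dB = 6.02·7 + 1.76 = 43.90 dB.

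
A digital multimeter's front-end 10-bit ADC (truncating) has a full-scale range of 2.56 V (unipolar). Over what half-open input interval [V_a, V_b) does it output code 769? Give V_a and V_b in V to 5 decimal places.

LSB = 2.56/2^10 = 2.500 mV.
V_a = V_low + 769·LSB = 1.9225 V; V_b = V_low + 770·LSB = 1.925 V.

[1.92250 V, 1.92500 V)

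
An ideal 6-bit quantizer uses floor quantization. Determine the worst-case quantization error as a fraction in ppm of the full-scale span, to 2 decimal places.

Truncating → worst-case error = 1 LSB = V_FS/2^6, so 1e+06/64 = 15625 ppm of full scale.

15625.00 ppm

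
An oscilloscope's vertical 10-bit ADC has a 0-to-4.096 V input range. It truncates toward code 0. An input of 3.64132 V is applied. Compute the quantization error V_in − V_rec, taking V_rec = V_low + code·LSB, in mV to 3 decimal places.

Step size: 4.096 V ÷ 2^10 = 4.000 mV.
(V_in − V_low)/LSB = (3.64132 − 0)/0.004 = 910.3300 → code 910 (floor).
V_rec = 0 + 910·0.004 = 3.64 V.
Difference: 0.00132 V → 1.320 mV.

1.320 mV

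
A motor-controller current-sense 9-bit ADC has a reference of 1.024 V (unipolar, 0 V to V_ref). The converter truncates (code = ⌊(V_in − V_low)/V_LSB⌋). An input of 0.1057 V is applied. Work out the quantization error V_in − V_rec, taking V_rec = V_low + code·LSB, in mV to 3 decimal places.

1.700 mV

One LSB is 1.024 V / 512 = 2.000 mV.
(V_in − V_low)/LSB = (0.1057 − 0)/0.002 = 52.8500 → code 52 (floor).
V_rec = 0 + 52·0.002 = 0.104 V.
Error = 0.1057 − 0.104 = 0.0017 V = 1.700 mV.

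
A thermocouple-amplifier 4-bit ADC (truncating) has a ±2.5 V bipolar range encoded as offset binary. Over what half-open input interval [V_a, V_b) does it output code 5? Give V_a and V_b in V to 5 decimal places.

LSB = 5/2^4 = 312.500 mV.
V_a = V_low + 5·LSB = -0.9375 V; V_b = V_low + 6·LSB = -0.625 V.

[-0.93750 V, -0.62500 V)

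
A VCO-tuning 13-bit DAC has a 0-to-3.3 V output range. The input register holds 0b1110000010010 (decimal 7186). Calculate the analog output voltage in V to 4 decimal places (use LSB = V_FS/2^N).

2.8948 V

LSB = 3.3 V / 2^13 = 402.83 µV.
Code 0b1110000010010 = 7186 decimal.
V_out = 0 + 7186 × 0.000402832 V = 2.89475 V.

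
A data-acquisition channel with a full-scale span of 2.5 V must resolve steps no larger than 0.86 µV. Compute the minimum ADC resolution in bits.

22 bits

Number of steps required ≥ 2.5 V / 0.86 µV = 2906976.74.
Need 2^N ≥ 2906976.74; 2^21 = 2097152, 2^22 = 4194304.
Minimum N = 22.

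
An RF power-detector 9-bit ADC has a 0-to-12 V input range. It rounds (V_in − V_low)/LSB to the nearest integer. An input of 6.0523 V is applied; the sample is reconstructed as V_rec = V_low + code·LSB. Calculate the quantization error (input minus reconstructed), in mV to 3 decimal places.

Step size: 12 V ÷ 2^9 = 23.438 mV.
(6.0523 − 0)/0.0234375 = 258.2315; round gives code 258.
Reconstructed: 6.046875 V.
Error = 6.0523 − 6.046875 = 0.005425 V = 5.425 mV.

5.425 mV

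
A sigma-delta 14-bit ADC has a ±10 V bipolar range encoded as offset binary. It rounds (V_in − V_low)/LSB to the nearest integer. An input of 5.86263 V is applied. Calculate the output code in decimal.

code 12995

LSB = 20 V / 16384 = 1.221 mV.
(5.86263 − (−10)) / 0.0012207 = 12994.666 LSBs.
Round → code 12995.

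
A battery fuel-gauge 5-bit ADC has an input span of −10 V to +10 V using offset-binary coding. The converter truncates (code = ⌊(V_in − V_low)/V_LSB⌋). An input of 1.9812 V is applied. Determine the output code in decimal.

code 19

With 32 levels over 20 V, one step is 0.6250 V.
(V_in − V_low)/LSB = (1.9812 − (−10)) / 0.625 = 19.170.
Floor → code 19.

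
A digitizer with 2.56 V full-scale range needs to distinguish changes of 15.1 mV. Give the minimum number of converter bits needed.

8 bits

Number of steps required ≥ 2.56 V / 15.1 mV = 169.54.
Need 2^N ≥ 169.54; 2^7 = 128, 2^8 = 256.
Minimum N = 8.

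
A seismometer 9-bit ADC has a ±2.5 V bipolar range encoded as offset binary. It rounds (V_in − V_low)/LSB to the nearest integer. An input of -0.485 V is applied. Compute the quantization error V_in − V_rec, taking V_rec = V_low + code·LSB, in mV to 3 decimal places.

One LSB is 5 V / 512 = 9.766 mV.
Scaled input = 206.3360 LSBs, so code = 206.
Code 206 maps back to (−2.5) + 206×0.00976562 V = -0.48828125 V.
V_in − V_rec = 0.00328125 V = 3.281 mV.

3.281 mV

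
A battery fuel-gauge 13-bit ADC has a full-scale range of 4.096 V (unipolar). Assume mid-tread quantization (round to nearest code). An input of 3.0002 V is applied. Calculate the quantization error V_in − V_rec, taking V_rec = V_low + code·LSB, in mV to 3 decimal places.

0.200 mV

LSB = 4.096/2^13 = 0.500 mV.
Scaled input = 6000.4000 LSBs, so code = 6000.
Code 6000 maps back to 0 + 6000×0.0005 V = 3 V.
Difference: 0.0002 V → 0.200 mV.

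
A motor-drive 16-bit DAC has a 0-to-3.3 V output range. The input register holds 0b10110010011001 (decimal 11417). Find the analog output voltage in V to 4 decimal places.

LSB = 3.3 V / 2^16 = 50.35 µV.
Code 0b10110010011001 = 11417 decimal.
V_out = 0 + 11417 × 5.0354e-05 V = 0.574892 V.

0.5749 V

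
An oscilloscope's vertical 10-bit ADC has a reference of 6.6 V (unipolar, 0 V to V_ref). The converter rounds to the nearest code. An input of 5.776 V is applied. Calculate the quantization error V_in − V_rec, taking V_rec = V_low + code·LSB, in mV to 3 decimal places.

Step size: 6.6 V ÷ 2^10 = 6.445 mV.
(5.776 − 0)/0.00644531 = 896.1552; round gives code 896.
V_rec = 0 + 896·0.00644531 = 5.775 V.
V_in − V_rec = 0.001 V = 1.000 mV.

1.000 mV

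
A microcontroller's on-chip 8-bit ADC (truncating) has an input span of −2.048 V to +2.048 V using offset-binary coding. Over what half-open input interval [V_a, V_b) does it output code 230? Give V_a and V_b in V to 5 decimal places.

LSB = 4.096/2^8 = 16.000 mV.
V_a = V_low + 230·LSB = 1.632 V; V_b = V_low + 231·LSB = 1.648 V.

[1.63200 V, 1.64800 V)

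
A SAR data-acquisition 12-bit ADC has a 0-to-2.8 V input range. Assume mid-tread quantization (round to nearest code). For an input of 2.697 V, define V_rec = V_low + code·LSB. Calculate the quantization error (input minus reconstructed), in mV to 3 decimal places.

0.223 mV

One LSB is 2.8 V / 4096 = 0.684 mV.
(V_in − V_low)/LSB = (2.697 − 0)/0.000683594 = 3945.3257 → code 3945 (round).
V_rec = 0 + 3945·0.000683594 = 2.6967773 V.
Difference: 0.000222656 V → 0.223 mV.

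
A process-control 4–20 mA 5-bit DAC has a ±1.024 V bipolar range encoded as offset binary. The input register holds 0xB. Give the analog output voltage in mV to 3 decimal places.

-320.000 mV

LSB = 2.048 V / 2^5 = 64.000 mV.
Code 0xB = 11 decimal.
V_out = (−1.024) + 11 × 0.064 V = -0.32 V.
= -320.000 mV.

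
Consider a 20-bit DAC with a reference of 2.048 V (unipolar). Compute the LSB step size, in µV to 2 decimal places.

Full-scale span = 2.048 V.
LSB = 2.048 / 2^20 = 2.048 / 1048576 = 1.95313e-06 V = 1.95 µV.

1.95 µV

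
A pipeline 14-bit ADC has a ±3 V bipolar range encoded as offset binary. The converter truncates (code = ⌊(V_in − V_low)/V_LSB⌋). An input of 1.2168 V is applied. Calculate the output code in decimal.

With 16384 levels over 6 V, one step is 366.21 µV.
(1.2168 − (−3)) / 0.000366211 = 11514.675 LSBs.
So the output code is 11514.

code 11514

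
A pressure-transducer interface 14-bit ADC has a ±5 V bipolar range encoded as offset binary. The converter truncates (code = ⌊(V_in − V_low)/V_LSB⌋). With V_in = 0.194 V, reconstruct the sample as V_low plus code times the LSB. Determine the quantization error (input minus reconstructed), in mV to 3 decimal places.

LSB = 10/2^14 = 0.610 mV.
Scaled input = 8509.8496 LSBs, so code = 8509.
Code 8509 maps back to (−5) + 8509×0.000610352 V = 0.19348145 V.
Error = 0.194 − 0.19348145 = 0.000518555 V = 0.519 mV.

0.519 mV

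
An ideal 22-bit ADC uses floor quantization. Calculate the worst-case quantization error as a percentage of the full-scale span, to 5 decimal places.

Truncating → worst-case error = 1 LSB = V_FS/2^22, so 100/4194304 = 2.38419e-05 % of full scale.

0.00002 %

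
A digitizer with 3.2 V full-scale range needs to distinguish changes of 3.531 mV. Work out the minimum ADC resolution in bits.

10 bits

Number of steps required ≥ 3.2 V / 3.531 mV = 906.26.
Need 2^N ≥ 906.26; 2^9 = 512, 2^10 = 1024.
Minimum N = 10.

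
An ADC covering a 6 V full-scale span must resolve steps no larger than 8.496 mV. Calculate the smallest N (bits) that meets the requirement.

Number of steps required ≥ 6 V / 8.496 mV = 706.21.
Need 2^N ≥ 706.21; 2^9 = 512, 2^10 = 1024.
Minimum N = 10.

10 bits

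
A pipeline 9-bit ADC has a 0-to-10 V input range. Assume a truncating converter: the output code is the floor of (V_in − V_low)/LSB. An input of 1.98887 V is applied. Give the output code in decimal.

LSB = 10 V / 512 = 19.531 mV.
(V_in − V_low)/LSB = (1.98887 − 0) / 0.0195312 = 101.830.
⌊·⌋(101.830) = 101.

code 101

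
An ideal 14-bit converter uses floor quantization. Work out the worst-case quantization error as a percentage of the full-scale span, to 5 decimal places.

0.00610 %

Truncating → worst-case error = 1 LSB = V_FS/2^14, so 100/16384 = 0.00610352 % of full scale.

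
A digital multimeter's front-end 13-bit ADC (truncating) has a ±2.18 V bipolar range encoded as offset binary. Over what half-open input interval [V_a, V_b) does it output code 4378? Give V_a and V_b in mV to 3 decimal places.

LSB = 4.36/2^13 = 0.532 mV.
V_a = V_low + 4378·LSB = 0.150088 V; V_b = V_low + 4379·LSB = 0.15062 V.

[150.088 mV, 150.620 mV)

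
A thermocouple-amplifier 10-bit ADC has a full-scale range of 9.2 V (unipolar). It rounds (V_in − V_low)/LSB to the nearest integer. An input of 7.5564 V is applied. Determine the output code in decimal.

code 841

Full-scale span = 9.2 V; LSB = 9.2/2^10 = 8.984 mV.
(7.5564 − 0) / 0.00898437 = 841.060 LSBs.
So the output code is 841.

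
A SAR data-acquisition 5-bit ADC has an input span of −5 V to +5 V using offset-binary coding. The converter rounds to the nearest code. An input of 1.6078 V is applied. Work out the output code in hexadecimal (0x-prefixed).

Full-scale span = 10 V; LSB = 10/2^5 = 312.500 mV.
Input sits at 21.145 steps above V_low.
round(21.145) = 21.
In hexadecimal (0x-prefixed): 0x15.

code 0x15 (decimal 21)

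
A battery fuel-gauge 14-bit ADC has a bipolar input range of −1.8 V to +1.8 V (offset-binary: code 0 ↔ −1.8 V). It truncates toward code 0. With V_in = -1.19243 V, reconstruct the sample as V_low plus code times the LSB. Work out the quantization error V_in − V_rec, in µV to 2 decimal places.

Step size: 3.6 V ÷ 2^14 = 219.73 µV.
(-1.19243 − (−1.8))/0.000219727 = 2765.1186; ⌊·⌋ gives code 2765.
V_rec = (−1.8) + 2765·0.000219727 = -1.1924561 V.
Difference: 2.60547e-05 V → 26.05 µV.

26.05 µV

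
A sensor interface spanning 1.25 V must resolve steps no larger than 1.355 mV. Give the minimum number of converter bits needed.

10 bits

Number of steps required ≥ 1.25 V / 1.355 mV = 922.51.
Need 2^N ≥ 922.51; 2^9 = 512, 2^10 = 1024.
Minimum N = 10.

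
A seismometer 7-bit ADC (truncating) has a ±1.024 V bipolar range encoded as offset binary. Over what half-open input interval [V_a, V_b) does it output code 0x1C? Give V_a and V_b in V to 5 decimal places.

[-0.57600 V, -0.56000 V)

LSB = 2.048/2^7 = 16.000 mV.
Code 0x1C = 28 decimal.
V_a = V_low + 28·LSB = -0.576 V; V_b = V_low + 29·LSB = -0.56 V.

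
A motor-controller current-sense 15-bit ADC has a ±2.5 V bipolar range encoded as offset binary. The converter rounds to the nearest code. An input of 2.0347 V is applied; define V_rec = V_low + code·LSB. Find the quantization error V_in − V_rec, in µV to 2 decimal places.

One LSB is 5 V / 32768 = 152.59 µV.
Scaled input = 29718.6099 LSBs, so code = 29719.
Reconstructed: 2.0347595 V.
Difference: -5.95215e-05 V → -59.52 µV.

-59.52 µV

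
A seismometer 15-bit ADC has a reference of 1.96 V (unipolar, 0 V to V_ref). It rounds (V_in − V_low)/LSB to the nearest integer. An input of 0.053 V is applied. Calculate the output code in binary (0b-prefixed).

code 0b1101110110 (decimal 886)

Full-scale span = 1.96 V; LSB = 1.96/2^15 = 59.81 µV.
(V_in − V_low)/LSB = (0.053 − 0) / 5.98145e-05 = 886.073.
Round → code 886.
In binary (0b-prefixed): 0b1101110110.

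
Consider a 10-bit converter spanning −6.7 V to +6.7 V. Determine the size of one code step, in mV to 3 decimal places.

13.086 mV

Full-scale span = 13.4 V.
LSB = 13.4 / 2^10 = 13.4 / 1024 = 0.0130859 V = 13.086 mV.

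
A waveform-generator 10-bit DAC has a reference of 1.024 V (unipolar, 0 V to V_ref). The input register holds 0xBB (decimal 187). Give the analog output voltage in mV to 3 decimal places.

LSB = 1.024 V / 2^10 = 1.000 mV.
Code 0xBB = 187 decimal.
V_out = 0 + 187 × 0.001 V = 0.187 V.
= 187.000 mV.

187.000 mV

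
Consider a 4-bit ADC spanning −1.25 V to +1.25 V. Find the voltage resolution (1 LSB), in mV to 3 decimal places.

Full-scale span = 2.5 V.
LSB = 2.5 / 2^4 = 2.5 / 16 = 0.15625 V = 156.250 mV.

156.250 mV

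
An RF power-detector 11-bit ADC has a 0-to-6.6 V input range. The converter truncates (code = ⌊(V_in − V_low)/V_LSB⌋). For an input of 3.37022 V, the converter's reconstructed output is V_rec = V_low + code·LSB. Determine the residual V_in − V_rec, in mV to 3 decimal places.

2.544 mV

Step size: 6.6 V ÷ 2^11 = 3.223 mV.
Scaled input = 1045.7895 LSBs, so code = 1045.
Reconstructed: 3.3676758 V.
V_in − V_rec = 0.00254422 V = 2.544 mV.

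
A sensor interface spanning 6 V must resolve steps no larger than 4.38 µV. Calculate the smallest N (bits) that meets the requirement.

21 bits

Number of steps required ≥ 6 V / 4.38 µV = 1369863.01.
Need 2^N ≥ 1369863.01; 2^20 = 1048576, 2^21 = 2097152.
Minimum N = 21.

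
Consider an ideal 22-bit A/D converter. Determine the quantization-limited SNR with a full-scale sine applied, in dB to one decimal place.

134.2 dB

SNR ≈ 6.02·N + 1.76 dB = 6.02·22 + 1.76 = 134.20 dB.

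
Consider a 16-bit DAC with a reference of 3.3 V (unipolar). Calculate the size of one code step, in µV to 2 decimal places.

Full-scale span = 3.3 V.
LSB = 3.3 / 2^16 = 3.3 / 65536 = 5.0354e-05 V = 50.35 µV.

50.35 µV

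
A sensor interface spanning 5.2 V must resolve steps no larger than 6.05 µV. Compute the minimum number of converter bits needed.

Number of steps required ≥ 5.2 V / 6.05 µV = 859504.13.
Need 2^N ≥ 859504.13; 2^19 = 524288, 2^20 = 1048576.
Minimum N = 20.

20 bits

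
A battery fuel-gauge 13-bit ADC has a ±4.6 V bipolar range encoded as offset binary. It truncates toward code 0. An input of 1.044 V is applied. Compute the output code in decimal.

code 5025

With 8192 levels over 9.2 V, one step is 1.123 mV.
Input sits at 5025.614 steps above V_low.
So the output code is 5025.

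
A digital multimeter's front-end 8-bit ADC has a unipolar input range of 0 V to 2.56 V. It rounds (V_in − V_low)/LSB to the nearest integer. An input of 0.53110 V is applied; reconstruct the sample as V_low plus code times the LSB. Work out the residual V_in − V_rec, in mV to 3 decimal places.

LSB = 2.56/2^8 = 10.000 mV.
(V_in − V_low)/LSB = (0.53110 − 0)/0.01 = 53.1100 → code 53 (round).
Code 53 maps back to 0 + 53×0.01 V = 0.53 V.
Error = 0.53110 − 0.53 = 0.0011 V = 1.100 mV.

1.100 mV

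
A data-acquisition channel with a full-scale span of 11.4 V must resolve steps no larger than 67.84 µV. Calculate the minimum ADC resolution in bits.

18 bits

Number of steps required ≥ 11.4 V / 67.84 µV = 168042.45.
Need 2^N ≥ 168042.45; 2^17 = 131072, 2^18 = 262144.
Minimum N = 18.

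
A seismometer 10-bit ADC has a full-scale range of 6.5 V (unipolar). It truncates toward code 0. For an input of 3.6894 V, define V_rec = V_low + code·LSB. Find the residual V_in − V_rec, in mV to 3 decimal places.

One LSB is 6.5 V / 1024 = 6.348 mV.
Scaled input = 581.2224 LSBs, so code = 581.
Reconstructed: 3.6879883 V.
Difference: 0.00141172 V → 1.412 mV.

1.412 mV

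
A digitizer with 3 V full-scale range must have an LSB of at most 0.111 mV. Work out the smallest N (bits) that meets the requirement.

15 bits

Number of steps required ≥ 3 V / 0.111 mV = 27027.03.
Need 2^N ≥ 27027.03; 2^14 = 16384, 2^15 = 32768.
Minimum N = 15.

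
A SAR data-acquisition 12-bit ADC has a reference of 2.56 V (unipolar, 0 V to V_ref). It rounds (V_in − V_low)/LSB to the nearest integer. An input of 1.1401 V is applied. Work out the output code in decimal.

LSB = 2.56 V / 4096 = 0.625 mV.
(1.1401 − 0) / 0.000625 = 1824.160 LSBs.
Round → code 1824.

code 1824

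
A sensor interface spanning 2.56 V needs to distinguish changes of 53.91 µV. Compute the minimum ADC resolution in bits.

16 bits

Number of steps required ≥ 2.56 V / 53.91 µV = 47486.55.
Need 2^N ≥ 47486.55; 2^15 = 32768, 2^16 = 65536.
Minimum N = 16.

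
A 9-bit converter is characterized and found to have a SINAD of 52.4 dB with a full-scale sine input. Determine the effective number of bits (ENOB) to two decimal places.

ENOB = (SINAD − 1.76) / 6.02 = (52.4 − 1.76)/6.02 = 8.412.

8.41 bits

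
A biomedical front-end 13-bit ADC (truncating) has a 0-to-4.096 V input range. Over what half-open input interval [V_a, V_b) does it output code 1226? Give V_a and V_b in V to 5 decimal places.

LSB = 4.096/2^13 = 0.500 mV.
V_a = V_low + 1226·LSB = 0.613 V; V_b = V_low + 1227·LSB = 0.6135 V.

[0.61300 V, 0.61350 V)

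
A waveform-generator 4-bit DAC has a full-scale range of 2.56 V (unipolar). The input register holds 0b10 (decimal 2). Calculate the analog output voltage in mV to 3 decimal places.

LSB = 2.56 V / 2^4 = 160.000 mV.
Code 0b10 = 2 decimal.
V_out = 0 + 2 × 0.16 V = 0.32 V.
= 320.000 mV.

320.000 mV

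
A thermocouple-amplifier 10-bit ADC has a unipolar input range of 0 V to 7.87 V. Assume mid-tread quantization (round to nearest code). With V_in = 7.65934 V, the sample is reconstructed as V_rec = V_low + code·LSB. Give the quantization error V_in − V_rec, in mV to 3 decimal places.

-3.150 mV

Step size: 7.87 V ÷ 2^10 = 7.686 mV.
(V_in − V_low)/LSB = (7.65934 − 0)/0.00768555 = 996.5901 → code 997 (round).
Code 997 maps back to 0 + 997×0.00768555 V = 7.6624902 V.
Error = 7.65934 − 7.6624902 = -0.00315023 V = -3.150 mV.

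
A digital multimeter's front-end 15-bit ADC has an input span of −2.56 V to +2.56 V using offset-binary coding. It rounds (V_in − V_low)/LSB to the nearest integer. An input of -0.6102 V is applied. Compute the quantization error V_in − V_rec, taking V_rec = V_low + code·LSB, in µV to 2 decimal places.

-43.75 µV

One LSB is 5.12 V / 32768 = 156.25 µV.
Scaled input = 12478.7200 LSBs, so code = 12479.
V_rec = (−2.56) + 12479·0.00015625 = -0.61015625 V.
V_in − V_rec = -4.375e-05 V = -43.75 µV.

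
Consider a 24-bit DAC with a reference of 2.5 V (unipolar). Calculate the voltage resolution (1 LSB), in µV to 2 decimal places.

0.15 µV

Full-scale span = 2.5 V.
LSB = 2.5 / 2^24 = 2.5 / 16777216 = 1.49012e-07 V = 0.15 µV.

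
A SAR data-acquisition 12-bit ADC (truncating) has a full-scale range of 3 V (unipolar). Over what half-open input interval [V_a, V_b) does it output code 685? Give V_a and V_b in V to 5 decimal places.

LSB = 3/2^12 = 0.732 mV.
V_a = V_low + 685·LSB = 0.501709 V; V_b = V_low + 686·LSB = 0.502441 V.

[0.50171 V, 0.50244 V)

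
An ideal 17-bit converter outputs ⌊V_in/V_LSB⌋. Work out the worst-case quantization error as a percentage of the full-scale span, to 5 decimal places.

Truncating → worst-case error = 1 LSB = V_FS/2^17, so 100/131072 = 0.000762939 % of full scale.

0.00076 %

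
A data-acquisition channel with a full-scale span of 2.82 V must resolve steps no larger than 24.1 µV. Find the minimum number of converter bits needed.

Number of steps required ≥ 2.82 V / 24.1 µV = 117012.45.
Need 2^N ≥ 117012.45; 2^16 = 65536, 2^17 = 131072.
Minimum N = 17.

17 bits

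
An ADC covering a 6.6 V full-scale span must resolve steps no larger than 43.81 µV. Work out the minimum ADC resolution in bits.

18 bits

Number of steps required ≥ 6.6 V / 43.81 µV = 150650.54.
Need 2^N ≥ 150650.54; 2^17 = 131072, 2^18 = 262144.
Minimum N = 18.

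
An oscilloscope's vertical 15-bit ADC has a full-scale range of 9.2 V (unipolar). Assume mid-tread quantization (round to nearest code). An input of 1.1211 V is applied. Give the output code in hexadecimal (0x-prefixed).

LSB = 9.2 V / 32768 = 280.76 µV.
(1.1211 − 0) / 0.000280762 = 3993.066 LSBs.
So the output code is 3993.
In hexadecimal (0x-prefixed): 0xF99.

code 0xF99 (decimal 3993)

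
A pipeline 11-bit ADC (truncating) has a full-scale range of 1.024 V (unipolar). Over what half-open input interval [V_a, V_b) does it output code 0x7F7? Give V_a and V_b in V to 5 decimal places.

[1.01950 V, 1.02000 V)

LSB = 1.024/2^11 = 0.500 mV.
Code 0x7F7 = 2039 decimal.
V_a = V_low + 2039·LSB = 1.0195 V; V_b = V_low + 2040·LSB = 1.02 V.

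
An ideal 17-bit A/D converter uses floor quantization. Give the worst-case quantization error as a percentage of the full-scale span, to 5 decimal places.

0.00076 %

Truncating → worst-case error = 1 LSB = V_FS/2^17, so 100/131072 = 0.000762939 % of full scale.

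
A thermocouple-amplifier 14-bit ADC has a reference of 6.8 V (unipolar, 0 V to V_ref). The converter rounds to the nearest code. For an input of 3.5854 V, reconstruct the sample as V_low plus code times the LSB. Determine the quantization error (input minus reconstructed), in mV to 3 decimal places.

-0.122 mV

Step size: 6.8 V ÷ 2^14 = 415.04 µV.
(V_in − V_low)/LSB = (3.5854 − 0)/0.000415039 = 8638.7049 → code 8639 (round).
Code 8639 maps back to 0 + 8639×0.000415039 V = 3.5855225 V.
Error = 3.5854 − 3.5855225 = -0.000122461 V = -0.122 mV.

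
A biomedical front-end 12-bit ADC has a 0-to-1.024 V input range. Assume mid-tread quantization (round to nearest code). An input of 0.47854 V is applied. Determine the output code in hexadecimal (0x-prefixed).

LSB = 1.024 V / 4096 = 250.00 µV.
Input sits at 1914.160 steps above V_low.
round(1914.160) = 1914.
In hexadecimal (0x-prefixed): 0x77A.

code 0x77A (decimal 1914)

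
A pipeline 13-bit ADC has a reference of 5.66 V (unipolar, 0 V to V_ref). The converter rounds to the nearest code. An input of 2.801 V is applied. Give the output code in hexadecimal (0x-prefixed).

code 0xFD6 (decimal 4054)

LSB = 5.66 V / 8192 = 0.691 mV.
Input sits at 4054.027 steps above V_low.
Round → code 4054.
In hexadecimal (0x-prefixed): 0xFD6.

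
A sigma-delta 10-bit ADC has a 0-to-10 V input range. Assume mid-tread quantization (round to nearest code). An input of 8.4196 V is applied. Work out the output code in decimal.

LSB = 10 V / 1024 = 9.766 mV.
(8.4196 − 0) / 0.00976562 = 862.167 LSBs.
So the output code is 862.

code 862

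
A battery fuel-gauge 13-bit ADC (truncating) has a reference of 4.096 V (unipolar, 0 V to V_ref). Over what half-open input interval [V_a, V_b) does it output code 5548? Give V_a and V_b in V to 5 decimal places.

[2.77400 V, 2.77450 V)

LSB = 4.096/2^13 = 0.500 mV.
V_a = V_low + 5548·LSB = 2.774 V; V_b = V_low + 5549·LSB = 2.7745 V.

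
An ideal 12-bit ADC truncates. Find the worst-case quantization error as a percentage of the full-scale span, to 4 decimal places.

0.0244 %

Truncating → worst-case error = 1 LSB = V_FS/2^12, so 100/4096 = 0.0244141 % of full scale.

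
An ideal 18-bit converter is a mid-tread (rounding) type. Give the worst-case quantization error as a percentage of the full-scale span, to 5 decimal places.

Rounding → worst-case error = ½ LSB = V_FS/2^19, so 100/524288 = 0.000190735 % of full scale.

0.00019 %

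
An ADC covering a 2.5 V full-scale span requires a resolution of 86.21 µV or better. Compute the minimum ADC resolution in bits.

Number of steps required ≥ 2.5 V / 86.21 µV = 28998.96.
Need 2^N ≥ 28998.96; 2^14 = 16384, 2^15 = 32768.
Minimum N = 15.

15 bits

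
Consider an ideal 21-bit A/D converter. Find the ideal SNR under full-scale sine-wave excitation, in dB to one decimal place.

SNR ≈ 6.02·N + 1.76 dB = 6.02·21 + 1.76 = 128.18 dB.

128.2 dB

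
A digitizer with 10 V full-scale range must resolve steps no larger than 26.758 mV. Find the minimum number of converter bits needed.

9 bits

Number of steps required ≥ 10 V / 26.758 mV = 373.72.
Need 2^N ≥ 373.72; 2^8 = 256, 2^9 = 512.
Minimum N = 9.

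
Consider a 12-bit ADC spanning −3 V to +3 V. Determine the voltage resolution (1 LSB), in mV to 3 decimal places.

1.465 mV

Full-scale span = 6 V.
LSB = 6 / 2^12 = 6 / 4096 = 0.00146484 V = 1.465 mV.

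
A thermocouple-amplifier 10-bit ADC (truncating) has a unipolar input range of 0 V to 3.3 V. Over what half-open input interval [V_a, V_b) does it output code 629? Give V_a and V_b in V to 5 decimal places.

LSB = 3.3/2^10 = 3.223 mV.
V_a = V_low + 629·LSB = 2.02705 V; V_b = V_low + 630·LSB = 2.03027 V.

[2.02705 V, 2.03027 V)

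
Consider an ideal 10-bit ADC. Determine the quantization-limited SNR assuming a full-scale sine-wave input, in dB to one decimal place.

SNR ≈ 6.02·N + 1.76 dB = 6.02·10 + 1.76 = 61.96 dB.

62.0 dB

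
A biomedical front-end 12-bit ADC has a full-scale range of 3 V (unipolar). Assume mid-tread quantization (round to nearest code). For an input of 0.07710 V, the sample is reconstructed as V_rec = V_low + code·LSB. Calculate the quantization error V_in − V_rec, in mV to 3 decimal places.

0.196 mV

Step size: 3 V ÷ 2^12 = 0.732 mV.
(V_in − V_low)/LSB = (0.07710 − 0)/0.000732422 = 105.2672 → code 105 (round).
Code 105 maps back to 0 + 105×0.000732422 V = 0.076904297 V.
V_in − V_rec = 0.000195703 V = 0.196 mV.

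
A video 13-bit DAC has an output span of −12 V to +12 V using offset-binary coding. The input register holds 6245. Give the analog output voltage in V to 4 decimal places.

6.2959 V

LSB = 24 V / 2^13 = 2.930 mV.
V_out = (−12) + 6245 × 0.00292969 V = 6.2959 V.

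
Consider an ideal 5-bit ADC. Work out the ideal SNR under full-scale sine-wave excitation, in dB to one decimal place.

SNR ≈ 6.02·N + 1.76 dB = 6.02·5 + 1.76 = 31.86 dB.

31.9 dB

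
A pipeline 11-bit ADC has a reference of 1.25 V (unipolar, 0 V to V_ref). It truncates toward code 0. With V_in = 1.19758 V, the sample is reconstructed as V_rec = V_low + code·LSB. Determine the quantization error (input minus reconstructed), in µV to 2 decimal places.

One LSB is 1.25 V / 2048 = 0.610 mV.
(1.19758 − 0)/0.000610352 = 1962.1151; ⌊·⌋ gives code 1962.
V_rec = 0 + 1962·0.000610352 = 1.1975098 V.
Difference: 7.02344e-05 V → 70.23 µV.

70.23 µV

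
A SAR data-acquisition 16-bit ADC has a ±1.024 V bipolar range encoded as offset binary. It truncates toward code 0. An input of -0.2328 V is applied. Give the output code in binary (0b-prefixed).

LSB = 2.048 V / 65536 = 31.25 µV.
Input sits at 25318.400 steps above V_low.
So the output code is 25318.
In binary (0b-prefixed): 0b110001011100110.

code 0b110001011100110 (decimal 25318)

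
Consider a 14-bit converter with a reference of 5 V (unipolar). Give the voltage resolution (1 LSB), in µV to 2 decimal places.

Full-scale span = 5 V.
LSB = 5 / 2^14 = 5 / 16384 = 0.000305176 V = 305.18 µV.

305.18 µV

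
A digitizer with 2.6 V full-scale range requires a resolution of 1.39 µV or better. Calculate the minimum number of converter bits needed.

Number of steps required ≥ 2.6 V / 1.39 µV = 1870503.60.
Need 2^N ≥ 1870503.60; 2^20 = 1048576, 2^21 = 2097152.
Minimum N = 21.

21 bits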